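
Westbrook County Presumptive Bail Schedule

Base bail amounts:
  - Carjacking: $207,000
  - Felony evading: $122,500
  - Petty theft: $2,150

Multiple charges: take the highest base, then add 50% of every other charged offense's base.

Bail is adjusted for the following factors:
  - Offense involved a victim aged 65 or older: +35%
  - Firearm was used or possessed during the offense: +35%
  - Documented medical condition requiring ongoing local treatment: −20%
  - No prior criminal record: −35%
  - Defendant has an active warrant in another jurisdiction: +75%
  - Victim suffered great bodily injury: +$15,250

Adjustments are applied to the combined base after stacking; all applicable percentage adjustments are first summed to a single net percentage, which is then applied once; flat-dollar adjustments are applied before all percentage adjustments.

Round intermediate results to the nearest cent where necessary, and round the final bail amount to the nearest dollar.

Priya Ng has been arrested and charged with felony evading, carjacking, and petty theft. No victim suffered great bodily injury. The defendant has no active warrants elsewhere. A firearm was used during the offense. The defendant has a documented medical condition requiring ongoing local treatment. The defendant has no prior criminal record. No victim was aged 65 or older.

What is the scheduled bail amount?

Base amounts from the schedule: felony evading $122,500; carjacking $207,000; petty theft $2,150.
Stacking rule: highest base plus 50% of each additional charge. Highest is carjacking at $207,000. Additional: $122,500 × 50% = $61,250; $2,150 × 50% = $1,075. Combined base = $207,000 + $62,325 = $269,325.
Net percentage adjustment: +35% −20% −35% = −20%. $269,325 × 0.8 = $215,460.

$215,460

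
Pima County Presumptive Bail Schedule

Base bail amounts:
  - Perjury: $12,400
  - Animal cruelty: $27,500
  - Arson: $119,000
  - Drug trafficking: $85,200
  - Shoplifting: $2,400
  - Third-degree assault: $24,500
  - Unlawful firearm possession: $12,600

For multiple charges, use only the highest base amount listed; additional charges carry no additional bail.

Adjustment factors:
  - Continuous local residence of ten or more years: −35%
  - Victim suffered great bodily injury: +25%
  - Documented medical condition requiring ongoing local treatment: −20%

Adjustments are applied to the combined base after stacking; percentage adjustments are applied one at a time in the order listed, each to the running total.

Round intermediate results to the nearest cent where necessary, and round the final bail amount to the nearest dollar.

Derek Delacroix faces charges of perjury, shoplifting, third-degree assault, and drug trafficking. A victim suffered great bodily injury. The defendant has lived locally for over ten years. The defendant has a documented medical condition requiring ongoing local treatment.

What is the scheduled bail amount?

$55,380

Base amounts from the schedule: perjury $12,400; shoplifting $2,400; third-degree assault $24,500; drug trafficking $85,200.
Stacking rule: use the highest base only. Highest is drug trafficking at $85,200. Combined base = $85,200.
Continuous local residence of ten or more years (−35%): $85,200 × 0.65 = $55,380.
Victim suffered great bodily injury (+25%): $55,380 × 1.25 = $69,225.
Documented medical condition requiring ongoing local treatment (−20%): $69,225 × 0.8 = $55,380.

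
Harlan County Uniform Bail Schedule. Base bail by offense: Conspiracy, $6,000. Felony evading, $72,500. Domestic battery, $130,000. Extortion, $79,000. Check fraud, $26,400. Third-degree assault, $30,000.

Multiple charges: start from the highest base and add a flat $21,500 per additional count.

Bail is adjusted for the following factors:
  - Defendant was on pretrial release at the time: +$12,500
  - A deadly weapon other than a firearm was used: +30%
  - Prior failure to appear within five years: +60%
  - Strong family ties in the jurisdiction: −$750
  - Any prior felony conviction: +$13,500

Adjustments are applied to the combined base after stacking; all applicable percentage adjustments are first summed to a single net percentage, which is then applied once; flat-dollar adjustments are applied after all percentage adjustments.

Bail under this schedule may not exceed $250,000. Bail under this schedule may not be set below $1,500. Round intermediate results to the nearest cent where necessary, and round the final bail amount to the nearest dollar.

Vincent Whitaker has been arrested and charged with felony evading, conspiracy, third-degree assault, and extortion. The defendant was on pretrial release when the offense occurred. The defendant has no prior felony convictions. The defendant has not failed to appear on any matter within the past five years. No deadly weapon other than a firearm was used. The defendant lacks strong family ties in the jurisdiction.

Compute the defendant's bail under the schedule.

$156,000

Base amounts from the schedule: felony evading $72,500; conspiracy $6,000; third-degree assault $30,000; extortion $79,000.
Stacking rule: highest base plus $21,500 per additional charge. Highest is extortion at $79,000; 3 additional charges → +$64,500. Combined base = $143,500.
Defendant was on pretrial release at the time (+$12,500 flat): $143,500 + $12,500 = $156,000.
$156,000 is within the $250,000 maximum.
$156,000 is at or above the $1,500 minimum.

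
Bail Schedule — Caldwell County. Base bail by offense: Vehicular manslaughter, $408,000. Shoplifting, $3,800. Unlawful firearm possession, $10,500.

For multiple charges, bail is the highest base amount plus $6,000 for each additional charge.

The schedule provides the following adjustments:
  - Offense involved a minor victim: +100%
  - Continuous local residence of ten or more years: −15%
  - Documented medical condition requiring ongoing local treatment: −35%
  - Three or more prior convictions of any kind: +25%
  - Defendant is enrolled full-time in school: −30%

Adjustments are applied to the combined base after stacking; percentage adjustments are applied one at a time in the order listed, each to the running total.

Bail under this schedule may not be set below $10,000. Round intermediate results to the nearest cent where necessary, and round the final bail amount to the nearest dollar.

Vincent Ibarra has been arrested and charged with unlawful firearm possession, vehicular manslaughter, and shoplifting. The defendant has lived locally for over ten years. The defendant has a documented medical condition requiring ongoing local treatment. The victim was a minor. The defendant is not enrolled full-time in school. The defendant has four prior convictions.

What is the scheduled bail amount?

$580,125

Base amounts from the schedule: unlawful firearm possession $10,500; vehicular manslaughter $408,000; shoplifting $3,800.
Stacking rule: highest base plus $6,000 per additional charge. Highest is vehicular manslaughter at $408,000; 2 additional charges → +$12,000. Combined base = $420,000.
Offense involved a minor victim (+100%): $420,000 × 2 = $840,000.
Continuous local residence of ten or more years (−15%): $840,000 × 0.85 = $714,000.
Documented medical condition requiring ongoing local treatment (−35%): $714,000 × 0.65 = $464,100.
Three or more prior convictions of any kind (+25%): $464,100 × 1.25 = $580,125.
$580,125 is at or above the $10,000 minimum.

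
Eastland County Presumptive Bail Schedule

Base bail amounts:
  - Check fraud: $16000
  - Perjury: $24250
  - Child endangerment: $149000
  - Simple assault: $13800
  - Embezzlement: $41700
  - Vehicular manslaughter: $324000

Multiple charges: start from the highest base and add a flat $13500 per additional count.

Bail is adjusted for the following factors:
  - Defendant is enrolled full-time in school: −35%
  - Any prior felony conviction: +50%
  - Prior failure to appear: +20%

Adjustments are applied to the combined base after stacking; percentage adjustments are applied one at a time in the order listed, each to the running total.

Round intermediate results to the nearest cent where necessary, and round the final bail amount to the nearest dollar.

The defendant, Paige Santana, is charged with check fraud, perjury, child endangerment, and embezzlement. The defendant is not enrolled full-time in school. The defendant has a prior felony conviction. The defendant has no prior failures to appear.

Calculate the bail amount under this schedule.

Base amounts from the schedule: check fraud $16000; perjury $24250; child endangerment $149000; embezzlement $41700.
Stacking rule: highest base plus $13500 per additional charge. Highest is child endangerment at $149000; 3 additional charges → +$40500. Combined base = $189500.
Any prior felony conviction (+50%): $189500 × 1.5 = $284250.

$284250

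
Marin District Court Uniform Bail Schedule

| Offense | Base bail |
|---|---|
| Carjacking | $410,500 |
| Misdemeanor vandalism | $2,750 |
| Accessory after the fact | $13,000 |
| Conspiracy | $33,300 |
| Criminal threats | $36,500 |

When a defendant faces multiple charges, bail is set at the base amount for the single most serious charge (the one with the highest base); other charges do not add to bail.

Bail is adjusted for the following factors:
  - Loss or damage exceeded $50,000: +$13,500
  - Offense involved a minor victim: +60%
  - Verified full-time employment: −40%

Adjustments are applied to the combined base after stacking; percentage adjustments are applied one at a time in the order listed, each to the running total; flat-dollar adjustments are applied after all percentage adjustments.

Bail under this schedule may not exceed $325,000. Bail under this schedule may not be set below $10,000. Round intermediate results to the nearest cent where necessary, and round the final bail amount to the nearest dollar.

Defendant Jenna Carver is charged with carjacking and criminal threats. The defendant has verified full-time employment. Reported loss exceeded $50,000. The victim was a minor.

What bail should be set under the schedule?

$325,000

Base amounts from the schedule: carjacking $410,500; criminal threats $36,500.
Stacking rule: use the highest base only. Highest is carjacking at $410,500. Combined base = $410,500.
Offense involved a minor victim (+60%): $410,500 × 1.6 = $656,800.
Verified full-time employment (−40%): $656,800 × 0.6 = $394,080.
Loss or damage exceeded $50,000 (+$13,500 flat): $394,080 + $13,500 = $407,580.
Result $407,580 exceeds the maximum of $325,000; bail is capped at $325,000.
$325,000 is at or above the $10,000 minimum.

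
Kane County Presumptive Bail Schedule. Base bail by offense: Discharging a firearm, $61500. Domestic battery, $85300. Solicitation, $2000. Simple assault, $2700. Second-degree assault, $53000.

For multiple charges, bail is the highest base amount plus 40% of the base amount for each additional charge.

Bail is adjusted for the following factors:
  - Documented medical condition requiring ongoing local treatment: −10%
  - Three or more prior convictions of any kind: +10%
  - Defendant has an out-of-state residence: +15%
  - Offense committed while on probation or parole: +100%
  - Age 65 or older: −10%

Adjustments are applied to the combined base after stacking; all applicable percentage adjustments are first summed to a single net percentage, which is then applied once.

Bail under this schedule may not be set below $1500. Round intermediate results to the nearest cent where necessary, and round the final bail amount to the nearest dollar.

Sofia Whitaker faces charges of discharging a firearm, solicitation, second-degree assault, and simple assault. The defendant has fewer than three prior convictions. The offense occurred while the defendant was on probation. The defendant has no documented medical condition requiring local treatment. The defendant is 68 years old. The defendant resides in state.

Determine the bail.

Base amounts from the schedule: discharging a firearm $61500; solicitation $2000; second-degree assault $53000; simple assault $2700.
Stacking rule: highest base plus 40% of each additional charge. Highest is discharging a firearm at $61500. Additional: $2000 × 40% = $800; $53000 × 40% = $21200; $2700 × 40% = $1080. Combined base = $61500 + $23080 = $84580.
Net percentage adjustment: +100% −10% = +90%. $84580 × 1.9 = $160702.
$160702 is at or above the $1500 minimum.

$160702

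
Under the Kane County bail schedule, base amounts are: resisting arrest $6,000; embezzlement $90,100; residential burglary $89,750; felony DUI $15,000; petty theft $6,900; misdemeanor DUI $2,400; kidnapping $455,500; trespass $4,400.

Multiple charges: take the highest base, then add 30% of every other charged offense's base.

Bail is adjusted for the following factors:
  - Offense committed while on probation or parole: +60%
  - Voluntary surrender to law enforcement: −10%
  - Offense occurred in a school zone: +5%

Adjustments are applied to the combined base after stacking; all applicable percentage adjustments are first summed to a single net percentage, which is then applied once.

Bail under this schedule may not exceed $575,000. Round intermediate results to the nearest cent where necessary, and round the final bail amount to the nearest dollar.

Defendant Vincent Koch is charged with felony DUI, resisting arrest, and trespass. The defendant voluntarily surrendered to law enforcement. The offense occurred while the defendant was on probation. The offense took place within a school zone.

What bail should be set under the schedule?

$28,086

Base amounts from the schedule: felony DUI $15,000; resisting arrest $6,000; trespass $4,400.
Stacking rule: highest base plus 30% of each additional charge. Highest is felony DUI at $15,000. Additional: $6,000 × 30% = $1,800; $4,400 × 30% = $1,320. Combined base = $15,000 + $3,120 = $18,120.
Net percentage adjustment: +60% −10% +5% = +55%. $18,120 × 1.55 = $28,086.
$28,086 is within the $575,000 maximum.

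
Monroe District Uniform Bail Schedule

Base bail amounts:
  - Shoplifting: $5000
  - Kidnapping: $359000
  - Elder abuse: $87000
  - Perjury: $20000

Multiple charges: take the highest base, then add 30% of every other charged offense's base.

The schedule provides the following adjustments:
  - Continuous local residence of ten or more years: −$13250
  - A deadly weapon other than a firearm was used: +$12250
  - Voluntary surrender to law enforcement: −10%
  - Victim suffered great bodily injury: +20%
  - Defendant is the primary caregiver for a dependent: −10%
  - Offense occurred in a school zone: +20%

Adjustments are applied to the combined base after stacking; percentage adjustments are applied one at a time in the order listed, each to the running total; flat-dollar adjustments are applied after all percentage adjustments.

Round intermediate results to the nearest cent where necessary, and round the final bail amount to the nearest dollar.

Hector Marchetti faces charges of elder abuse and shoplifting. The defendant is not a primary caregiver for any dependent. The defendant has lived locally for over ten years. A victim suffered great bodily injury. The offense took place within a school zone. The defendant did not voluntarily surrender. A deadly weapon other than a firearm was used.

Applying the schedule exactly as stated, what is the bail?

Base amounts from the schedule: elder abuse $87000; shoplifting $5000.
Stacking rule: highest base plus 30% of each additional charge. Highest is elder abuse at $87000. Additional: $5000 × 30% = $1500. Combined base = $87000 + $1500 = $88500.
Victim suffered great bodily injury (+20%): $88500 × 1.2 = $106200.
Offense occurred in a school zone (+20%): $106200 × 1.2 = $127440.
Continuous local residence of ten or more years (−$13250 flat): $127440 − $13250 = $114190.
A deadly weapon other than a firearm was used (+$12250 flat): $114190 + $12250 = $126440.

$126440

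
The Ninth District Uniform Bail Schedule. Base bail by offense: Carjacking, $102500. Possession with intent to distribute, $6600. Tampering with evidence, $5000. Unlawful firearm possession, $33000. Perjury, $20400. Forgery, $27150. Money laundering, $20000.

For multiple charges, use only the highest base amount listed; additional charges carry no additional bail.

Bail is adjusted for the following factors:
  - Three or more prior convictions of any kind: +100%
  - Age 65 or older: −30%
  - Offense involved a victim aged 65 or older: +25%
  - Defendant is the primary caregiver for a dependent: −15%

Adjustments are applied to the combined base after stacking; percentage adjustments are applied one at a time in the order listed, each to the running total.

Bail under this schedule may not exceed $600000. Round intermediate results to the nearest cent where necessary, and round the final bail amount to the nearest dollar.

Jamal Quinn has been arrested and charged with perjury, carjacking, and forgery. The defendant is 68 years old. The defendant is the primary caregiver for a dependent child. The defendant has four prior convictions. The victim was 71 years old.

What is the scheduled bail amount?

$152469

Base amounts from the schedule: perjury $20400; carjacking $102500; forgery $27150.
Stacking rule: use the highest base only. Highest is carjacking at $102500. Combined base = $102500.
Three or more prior convictions of any kind (+100%): $102500 × 2 = $205000.
Age 65 or older (−30%): $205000 × 0.7 = $143500.
Offense involved a victim aged 65 or older (+25%): $143500 × 1.25 = $179375.
Defendant is the primary caregiver for a dependent (−15%): $179375 × 0.85 = $152468.75.
$152468.75 is within the $600000 maximum.
Rounded to the nearest dollar: $152469.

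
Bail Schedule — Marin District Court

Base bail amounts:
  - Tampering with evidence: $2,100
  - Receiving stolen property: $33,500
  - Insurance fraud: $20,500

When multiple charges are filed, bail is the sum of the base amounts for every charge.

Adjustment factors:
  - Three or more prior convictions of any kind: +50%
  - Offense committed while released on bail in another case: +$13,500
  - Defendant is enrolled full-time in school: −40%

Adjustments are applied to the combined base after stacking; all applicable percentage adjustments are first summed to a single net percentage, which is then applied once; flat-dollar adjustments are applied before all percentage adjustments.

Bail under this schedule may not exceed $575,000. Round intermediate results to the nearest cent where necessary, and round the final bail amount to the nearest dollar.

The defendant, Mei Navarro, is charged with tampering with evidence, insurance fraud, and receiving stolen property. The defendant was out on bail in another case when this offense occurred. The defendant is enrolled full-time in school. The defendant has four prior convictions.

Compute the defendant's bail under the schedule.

$76,560

Base amounts from the schedule: tampering with evidence $2,100; insurance fraud $20,500; receiving stolen property $33,500.
Stacking rule: sum of all bases. $2,100 + $20,500 + $33,500 = $56,100.
Offense committed while released on bail in another case (+$13,500 flat): $56,100 + $13,500 = $69,600.
Net percentage adjustment: +50% −40% = +10%. $69,600 × 1.1 = $76,560.
$76,560 is within the $575,000 maximum.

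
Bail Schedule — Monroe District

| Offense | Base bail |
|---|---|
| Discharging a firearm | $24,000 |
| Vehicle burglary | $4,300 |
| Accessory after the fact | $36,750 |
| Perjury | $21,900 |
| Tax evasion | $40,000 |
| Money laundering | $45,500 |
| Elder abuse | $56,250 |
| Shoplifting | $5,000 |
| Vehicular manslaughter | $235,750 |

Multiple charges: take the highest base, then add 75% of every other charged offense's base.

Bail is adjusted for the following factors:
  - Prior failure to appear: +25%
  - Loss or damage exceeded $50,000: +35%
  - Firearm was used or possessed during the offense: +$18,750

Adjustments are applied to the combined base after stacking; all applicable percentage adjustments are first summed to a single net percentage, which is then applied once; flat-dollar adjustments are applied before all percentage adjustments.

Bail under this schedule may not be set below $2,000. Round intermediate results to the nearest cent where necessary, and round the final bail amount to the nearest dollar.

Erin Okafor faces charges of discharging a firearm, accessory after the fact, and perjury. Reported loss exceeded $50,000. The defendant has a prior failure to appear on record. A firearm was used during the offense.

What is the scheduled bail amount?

Base amounts from the schedule: discharging a firearm $24,000; accessory after the fact $36,750; perjury $21,900.
Stacking rule: highest base plus 75% of each additional charge. Highest is accessory after the fact at $36,750. Additional: $24,000 × 75% = $18,000; $21,900 × 75% = $16,425. Combined base = $36,750 + $34,425 = $71,175.
Firearm was used or possessed during the offense (+$18,750 flat): $71,175 + $18,750 = $89,925.
Net percentage adjustment: +25% +35% = +60%. $89,925 × 1.6 = $143,880.
$143,880 is at or above the $2,000 minimum.

$143,880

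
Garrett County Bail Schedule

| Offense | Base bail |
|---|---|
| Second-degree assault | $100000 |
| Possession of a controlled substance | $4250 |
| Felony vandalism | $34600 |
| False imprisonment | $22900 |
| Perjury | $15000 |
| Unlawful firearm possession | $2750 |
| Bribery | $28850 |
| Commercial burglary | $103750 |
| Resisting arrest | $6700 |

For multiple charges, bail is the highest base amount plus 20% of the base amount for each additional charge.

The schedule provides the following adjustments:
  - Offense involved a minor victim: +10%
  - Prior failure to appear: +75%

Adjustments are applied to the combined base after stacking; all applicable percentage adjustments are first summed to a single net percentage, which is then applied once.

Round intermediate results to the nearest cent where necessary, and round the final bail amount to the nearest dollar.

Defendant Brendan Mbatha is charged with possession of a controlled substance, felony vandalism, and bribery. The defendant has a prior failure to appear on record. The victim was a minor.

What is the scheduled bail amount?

$76257

Base amounts from the schedule: possession of a controlled substance $4250; felony vandalism $34600; bribery $28850.
Stacking rule: highest base plus 20% of each additional charge. Highest is felony vandalism at $34600. Additional: $4250 × 20% = $850; $28850 × 20% = $5770. Combined base = $34600 + $6620 = $41220.
Net percentage adjustment: +10% +75% = +85%. $41220 × 1.85 = $76257.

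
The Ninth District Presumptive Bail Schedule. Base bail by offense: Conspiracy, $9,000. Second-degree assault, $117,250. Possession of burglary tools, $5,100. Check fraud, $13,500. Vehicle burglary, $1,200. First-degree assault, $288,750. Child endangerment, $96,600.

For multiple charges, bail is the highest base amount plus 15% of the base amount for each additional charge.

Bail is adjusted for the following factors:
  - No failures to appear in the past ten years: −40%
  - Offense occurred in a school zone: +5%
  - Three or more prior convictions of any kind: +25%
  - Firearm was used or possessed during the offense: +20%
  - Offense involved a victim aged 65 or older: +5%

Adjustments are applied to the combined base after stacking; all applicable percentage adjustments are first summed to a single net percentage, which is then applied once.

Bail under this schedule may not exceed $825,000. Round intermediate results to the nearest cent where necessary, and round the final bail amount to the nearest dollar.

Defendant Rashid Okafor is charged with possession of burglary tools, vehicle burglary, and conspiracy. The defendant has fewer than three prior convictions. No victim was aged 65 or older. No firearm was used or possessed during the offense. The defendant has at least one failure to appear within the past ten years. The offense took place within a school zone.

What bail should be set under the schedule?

$10,442

Base amounts from the schedule: possession of burglary tools $5,100; vehicle burglary $1,200; conspiracy $9,000.
Stacking rule: highest base plus 15% of each additional charge. Highest is conspiracy at $9,000. Additional: $5,100 × 15% = $765; $1,200 × 15% = $180. Combined base = $9,000 + $945 = $9,945.
Offense occurred in a school zone (+5%): $9,945 × 1.05 = $10,442.25.
$10,442.25 is within the $825,000 maximum.
Rounded to the nearest dollar: $10,442.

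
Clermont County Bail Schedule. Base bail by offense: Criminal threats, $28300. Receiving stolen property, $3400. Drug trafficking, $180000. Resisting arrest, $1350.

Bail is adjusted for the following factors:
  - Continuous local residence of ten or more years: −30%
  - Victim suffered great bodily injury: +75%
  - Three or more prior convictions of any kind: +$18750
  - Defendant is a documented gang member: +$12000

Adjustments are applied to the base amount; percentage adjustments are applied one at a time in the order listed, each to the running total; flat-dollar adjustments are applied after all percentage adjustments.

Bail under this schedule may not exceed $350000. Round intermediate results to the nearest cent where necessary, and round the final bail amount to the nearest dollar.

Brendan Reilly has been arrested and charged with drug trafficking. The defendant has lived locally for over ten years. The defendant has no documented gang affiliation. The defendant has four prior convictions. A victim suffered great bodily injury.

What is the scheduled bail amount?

$239250

Base amounts from the schedule: drug trafficking $180000.
Single charge. Combined base = $180000.
Continuous local residence of ten or more years (−30%): $180000 × 0.7 = $126000.
Victim suffered great bodily injury (+75%): $126000 × 1.75 = $220500.
Three or more prior convictions of any kind (+$18750 flat): $220500 + $18750 = $239250.
$239250 is within the $350000 maximum.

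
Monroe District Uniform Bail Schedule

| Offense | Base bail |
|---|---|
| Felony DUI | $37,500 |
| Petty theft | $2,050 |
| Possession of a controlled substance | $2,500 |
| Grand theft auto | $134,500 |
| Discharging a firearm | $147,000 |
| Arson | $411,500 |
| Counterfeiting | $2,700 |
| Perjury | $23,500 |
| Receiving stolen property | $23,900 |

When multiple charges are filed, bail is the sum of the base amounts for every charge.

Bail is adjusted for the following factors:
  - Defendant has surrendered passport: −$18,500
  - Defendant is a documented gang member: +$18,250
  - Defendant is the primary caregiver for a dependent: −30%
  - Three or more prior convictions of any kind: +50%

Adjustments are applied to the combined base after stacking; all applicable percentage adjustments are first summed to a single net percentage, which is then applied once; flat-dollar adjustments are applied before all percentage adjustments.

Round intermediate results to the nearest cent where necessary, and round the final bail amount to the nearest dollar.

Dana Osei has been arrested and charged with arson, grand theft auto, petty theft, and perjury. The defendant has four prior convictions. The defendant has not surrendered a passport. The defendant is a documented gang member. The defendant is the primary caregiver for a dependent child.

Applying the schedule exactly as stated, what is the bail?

Base amounts from the schedule: arson $411,500; grand theft auto $134,500; petty theft $2,050; perjury $23,500.
Stacking rule: sum of all bases. $411,500 + $134,500 + $2,050 + $23,500 = $571,550.
Defendant is a documented gang member (+$18,250 flat): $571,550 + $18,250 = $589,800.
Net percentage adjustment: −30% +50% = +20%. $589,800 × 1.2 = $707,760.

$707,760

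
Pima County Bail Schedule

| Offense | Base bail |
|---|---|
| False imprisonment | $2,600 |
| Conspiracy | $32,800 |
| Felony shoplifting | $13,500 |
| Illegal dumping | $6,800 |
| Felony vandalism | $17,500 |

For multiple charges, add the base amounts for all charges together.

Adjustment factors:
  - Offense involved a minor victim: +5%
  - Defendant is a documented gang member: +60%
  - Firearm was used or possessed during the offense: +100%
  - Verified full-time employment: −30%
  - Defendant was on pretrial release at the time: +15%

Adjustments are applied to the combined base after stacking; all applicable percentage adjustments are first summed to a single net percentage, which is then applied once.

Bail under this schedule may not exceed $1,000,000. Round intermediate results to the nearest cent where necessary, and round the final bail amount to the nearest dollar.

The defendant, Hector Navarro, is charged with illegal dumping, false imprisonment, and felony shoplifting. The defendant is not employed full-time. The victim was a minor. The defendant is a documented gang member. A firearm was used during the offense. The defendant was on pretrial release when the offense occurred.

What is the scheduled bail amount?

$64,120

Base amounts from the schedule: illegal dumping $6,800; false imprisonment $2,600; felony shoplifting $13,500.
Stacking rule: sum of all bases. $6,800 + $2,600 + $13,500 = $22,900.
Net percentage adjustment: +5% +60% +100% +15% = +180%. $22,900 × 2.8 = $64,120.
$64,120 is within the $1,000,000 maximum.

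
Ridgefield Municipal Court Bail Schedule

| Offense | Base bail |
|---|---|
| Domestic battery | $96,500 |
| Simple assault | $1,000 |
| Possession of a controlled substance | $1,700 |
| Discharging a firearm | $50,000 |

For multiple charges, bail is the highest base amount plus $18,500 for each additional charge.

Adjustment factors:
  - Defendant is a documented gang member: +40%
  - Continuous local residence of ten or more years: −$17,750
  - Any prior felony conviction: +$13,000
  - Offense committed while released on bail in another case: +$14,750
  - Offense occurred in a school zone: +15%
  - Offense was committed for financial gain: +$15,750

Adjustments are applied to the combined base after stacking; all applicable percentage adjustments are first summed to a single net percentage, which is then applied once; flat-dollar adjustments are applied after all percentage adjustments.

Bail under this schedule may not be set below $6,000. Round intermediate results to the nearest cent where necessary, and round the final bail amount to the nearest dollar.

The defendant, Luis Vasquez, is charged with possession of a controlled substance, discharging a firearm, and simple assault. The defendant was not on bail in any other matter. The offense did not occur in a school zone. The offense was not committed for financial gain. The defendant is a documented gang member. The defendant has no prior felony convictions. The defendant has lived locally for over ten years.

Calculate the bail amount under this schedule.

$104,050

Base amounts from the schedule: possession of a controlled substance $1,700; discharging a firearm $50,000; simple assault $1,000.
Stacking rule: highest base plus $18,500 per additional charge. Highest is discharging a firearm at $50,000; 2 additional charges → +$37,000. Combined base = $87,000.
Defendant is a documented gang member (+40%): $87,000 × 1.4 = $121,800.
Continuous local residence of ten or more years (−$17,750 flat): $121,800 − $17,750 = $104,050.
$104,050 is at or above the $6,000 minimum.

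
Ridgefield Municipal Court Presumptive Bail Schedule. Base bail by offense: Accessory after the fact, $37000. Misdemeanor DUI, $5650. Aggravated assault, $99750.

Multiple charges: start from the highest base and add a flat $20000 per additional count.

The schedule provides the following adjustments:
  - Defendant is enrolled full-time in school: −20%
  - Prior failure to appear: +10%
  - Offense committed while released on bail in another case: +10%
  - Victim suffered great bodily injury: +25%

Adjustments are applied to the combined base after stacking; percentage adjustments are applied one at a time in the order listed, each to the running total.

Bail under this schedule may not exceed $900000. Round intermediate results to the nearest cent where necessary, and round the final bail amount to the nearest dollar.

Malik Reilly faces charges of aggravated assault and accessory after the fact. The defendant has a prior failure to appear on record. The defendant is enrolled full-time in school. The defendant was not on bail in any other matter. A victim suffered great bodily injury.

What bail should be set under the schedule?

Base amounts from the schedule: aggravated assault $99750; accessory after the fact $37000.
Stacking rule: highest base plus $20000 per additional charge. Highest is aggravated assault at $99750; 1 additional charge → +$20000. Combined base = $119750.
Defendant is enrolled full-time in school (−20%): $119750 × 0.8 = $95800.
Prior failure to appear (+10%): $95800 × 1.1 = $105380.
Victim suffered great bodily injury (+25%): $105380 × 1.25 = $131725.
$131725 is within the $900000 maximum.

$131725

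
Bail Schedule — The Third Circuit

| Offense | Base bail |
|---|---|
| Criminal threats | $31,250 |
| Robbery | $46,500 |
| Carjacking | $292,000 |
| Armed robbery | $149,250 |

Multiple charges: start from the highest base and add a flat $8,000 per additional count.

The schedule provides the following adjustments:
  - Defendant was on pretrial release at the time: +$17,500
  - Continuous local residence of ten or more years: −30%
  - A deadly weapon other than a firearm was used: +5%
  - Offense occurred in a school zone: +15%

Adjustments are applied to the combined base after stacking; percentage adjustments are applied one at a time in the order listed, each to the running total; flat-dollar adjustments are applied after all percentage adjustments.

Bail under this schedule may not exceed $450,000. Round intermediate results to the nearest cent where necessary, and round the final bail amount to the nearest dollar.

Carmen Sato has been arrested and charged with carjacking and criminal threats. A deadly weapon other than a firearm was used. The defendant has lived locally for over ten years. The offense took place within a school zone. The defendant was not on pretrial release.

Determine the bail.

$253,575

Base amounts from the schedule: carjacking $292,000; criminal threats $31,250.
Stacking rule: highest base plus $8,000 per additional charge. Highest is carjacking at $292,000; 1 additional charge → +$8,000. Combined base = $300,000.
Continuous local residence of ten or more years (−30%): $300,000 × 0.7 = $210,000.
A deadly weapon other than a firearm was used (+5%): $210,000 × 1.05 = $220,500.
Offense occurred in a school zone (+15%): $220,500 × 1.15 = $253,575.
$253,575 is within the $450,000 maximum.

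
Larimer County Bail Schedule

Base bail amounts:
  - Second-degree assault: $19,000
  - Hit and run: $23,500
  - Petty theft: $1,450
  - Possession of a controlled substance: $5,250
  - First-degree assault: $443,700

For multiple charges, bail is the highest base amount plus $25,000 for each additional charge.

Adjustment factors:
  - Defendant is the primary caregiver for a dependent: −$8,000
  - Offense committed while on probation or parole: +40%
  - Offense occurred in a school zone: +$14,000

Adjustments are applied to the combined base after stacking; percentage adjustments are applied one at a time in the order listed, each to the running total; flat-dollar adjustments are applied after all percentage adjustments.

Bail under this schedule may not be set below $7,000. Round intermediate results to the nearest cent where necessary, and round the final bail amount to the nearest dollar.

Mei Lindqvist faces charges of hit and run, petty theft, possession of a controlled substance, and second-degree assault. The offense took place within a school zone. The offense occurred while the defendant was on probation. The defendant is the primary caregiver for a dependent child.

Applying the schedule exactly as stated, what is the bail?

$143,900

Base amounts from the schedule: hit and run $23,500; petty theft $1,450; possession of a controlled substance $5,250; second-degree assault $19,000.
Stacking rule: highest base plus $25,000 per additional charge. Highest is hit and run at $23,500; 3 additional charges → +$75,000. Combined base = $98,500.
Offense committed while on probation or parole (+40%): $98,500 × 1.4 = $137,900.
Defendant is the primary caregiver for a dependent (−$8,000 flat): $137,900 − $8,000 = $129,900.
Offense occurred in a school zone (+$14,000 flat): $129,900 + $14,000 = $143,900.
$143,900 is at or above the $7,000 minimum.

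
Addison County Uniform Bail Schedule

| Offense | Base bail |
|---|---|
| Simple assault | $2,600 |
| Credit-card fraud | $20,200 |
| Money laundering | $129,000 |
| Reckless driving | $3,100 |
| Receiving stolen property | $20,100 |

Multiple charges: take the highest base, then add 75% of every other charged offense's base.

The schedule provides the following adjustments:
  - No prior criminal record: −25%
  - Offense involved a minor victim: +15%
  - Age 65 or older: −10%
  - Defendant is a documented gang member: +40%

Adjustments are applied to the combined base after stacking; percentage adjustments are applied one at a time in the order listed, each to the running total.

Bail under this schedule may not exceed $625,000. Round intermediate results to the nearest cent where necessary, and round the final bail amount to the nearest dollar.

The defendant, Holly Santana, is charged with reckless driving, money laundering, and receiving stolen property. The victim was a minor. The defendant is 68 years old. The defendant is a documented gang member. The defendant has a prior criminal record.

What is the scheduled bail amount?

Base amounts from the schedule: reckless driving $3,100; money laundering $129,000; receiving stolen property $20,100.
Stacking rule: highest base plus 75% of each additional charge. Highest is money laundering at $129,000. Additional: $3,100 × 75% = $2,325; $20,100 × 75% = $15,075. Combined base = $129,000 + $17,400 = $146,400.
Offense involved a minor victim (+15%): $146,400 × 1.15 = $168,360.
Age 65 or older (−10%): $168,360 × 0.9 = $151,524.
Defendant is a documented gang member (+40%): $151,524 × 1.4 = $212,133.60.
$212,133.60 is within the $625,000 maximum.
Rounded to the nearest dollar: $212,134.

$212,134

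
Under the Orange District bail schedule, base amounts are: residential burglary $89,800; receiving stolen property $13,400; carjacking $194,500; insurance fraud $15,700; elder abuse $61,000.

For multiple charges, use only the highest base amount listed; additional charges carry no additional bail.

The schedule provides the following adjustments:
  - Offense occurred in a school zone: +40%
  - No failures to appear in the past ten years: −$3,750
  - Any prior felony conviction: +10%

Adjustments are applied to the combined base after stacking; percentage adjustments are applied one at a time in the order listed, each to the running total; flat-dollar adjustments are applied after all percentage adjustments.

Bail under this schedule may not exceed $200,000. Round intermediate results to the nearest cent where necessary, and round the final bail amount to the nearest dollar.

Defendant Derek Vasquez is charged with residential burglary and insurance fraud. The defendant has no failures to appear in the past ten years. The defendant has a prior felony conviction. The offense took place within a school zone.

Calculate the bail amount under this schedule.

Base amounts from the schedule: residential burglary $89,800; insurance fraud $15,700.
Stacking rule: use the highest base only. Highest is residential burglary at $89,800. Combined base = $89,800.
Offense occurred in a school zone (+40%): $89,800 × 1.4 = $125,720.
Any prior felony conviction (+10%): $125,720 × 1.1 = $138,292.
No failures to appear in the past ten years (−$3,750 flat): $138,292 − $3,750 = $134,542.
$134,542 is within the $200,000 maximum.

$134,542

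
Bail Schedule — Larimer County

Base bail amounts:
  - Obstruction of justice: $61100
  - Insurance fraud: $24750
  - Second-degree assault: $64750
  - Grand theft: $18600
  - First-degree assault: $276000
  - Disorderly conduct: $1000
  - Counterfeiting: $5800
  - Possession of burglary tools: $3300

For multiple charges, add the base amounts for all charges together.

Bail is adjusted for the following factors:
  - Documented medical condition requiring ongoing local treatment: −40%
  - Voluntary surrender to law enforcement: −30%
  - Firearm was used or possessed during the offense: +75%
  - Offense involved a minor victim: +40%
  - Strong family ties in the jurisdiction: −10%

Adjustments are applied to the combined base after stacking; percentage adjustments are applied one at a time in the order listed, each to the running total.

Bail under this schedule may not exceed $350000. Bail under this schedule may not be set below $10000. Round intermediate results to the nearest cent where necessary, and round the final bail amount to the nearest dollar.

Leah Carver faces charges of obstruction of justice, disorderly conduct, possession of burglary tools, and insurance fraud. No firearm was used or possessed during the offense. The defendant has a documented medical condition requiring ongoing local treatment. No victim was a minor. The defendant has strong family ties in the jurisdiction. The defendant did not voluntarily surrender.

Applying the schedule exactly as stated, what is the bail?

$48681

Base amounts from the schedule: obstruction of justice $61100; disorderly conduct $1000; possession of burglary tools $3300; insurance fraud $24750.
Stacking rule: sum of all bases. $61100 + $1000 + $3300 + $24750 = $90150.
Documented medical condition requiring ongoing local treatment (−40%): $90150 × 0.6 = $54090.
Strong family ties in the jurisdiction (−10%): $54090 × 0.9 = $48681.
$48681 is within the $350000 maximum.
$48681 is at or above the $10000 minimum.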